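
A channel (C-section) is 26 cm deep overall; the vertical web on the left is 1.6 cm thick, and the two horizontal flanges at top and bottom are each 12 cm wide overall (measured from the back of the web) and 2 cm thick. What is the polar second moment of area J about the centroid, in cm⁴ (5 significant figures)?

J ≈ 9480.4 cm⁴

Split into non-overlapping primitives; take the origin at the lower-left of the bounding box.
Web: 1.6 × 26, A = 41.6 cm², y = 13 cm, Ī = 2343.467 cm⁴.
Top flange (beyond web): 10.4 × 2, A = 20.8 cm², y = 25 cm, Ī = 6.933333 cm⁴.
Bottom flange (beyond web): 10.4 × 2, A = 20.8 cm², y = 1 cm, Ī = 6.933333 cm⁴.
By symmetry the centroid is at mid-height, ȳ = 13 cm.
Transfer each piece to the centroidal x-axis using Ī + A·d² with d = y − 13:
  web: d = 0 cm → contributes +2343.467 cm⁴
  top flange (beyond web): d = 12 cm → contributes +3002.133 cm⁴
  bottom flange (beyond web): d = -12 cm → contributes +3002.133 cm⁴
Total I = 8347.733 cm⁴.
For the y-axis: x̄ = 3.8 cm.
Repeating about the centroidal y-axis gives I_y = 1132.629 cm⁴.
Polar second moment: J = I_x + I_y = 9480.363 cm⁴.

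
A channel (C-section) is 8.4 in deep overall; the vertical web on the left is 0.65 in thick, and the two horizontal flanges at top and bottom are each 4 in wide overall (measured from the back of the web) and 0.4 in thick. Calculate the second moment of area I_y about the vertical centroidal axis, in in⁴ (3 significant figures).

I_y ≈ 9.89 in⁴

Decompose the section into non-overlapping parts with the origin at the bottom-left of its bounding rectangle.
Web: 0.65 × 8.4, A = 5.46 in², x = 0.325 in, Ī = 0.19224 in⁴.
Top flange (beyond web): 3.35 × 0.4, A = 1.34 in², x = 2.325 in, Ī = 1.2532 in⁴.
Bottom flange (beyond web): 3.35 × 0.4, A = 1.34 in², x = 2.325 in, Ī = 1.2532 in⁴.
Centroid: x̄ = ΣA·x / ΣA = 0.98348 in.
Transfer each piece to the vertical centroidal axis using Ī + A·d² with d = x − 0.98348:
  web: d = -0.65848 in → contributes +2.5596 in⁴
  top flange (beyond web): d = 1.3415 in → contributes +3.6648 in⁴
  bottom flange (beyond web): d = 1.3415 in → contributes +3.6648 in⁴
Total I = 9.8892 in⁴.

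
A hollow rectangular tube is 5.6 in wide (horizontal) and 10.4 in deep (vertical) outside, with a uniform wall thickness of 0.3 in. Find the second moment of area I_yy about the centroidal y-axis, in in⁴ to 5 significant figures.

Split into non-overlapping primitives; take the origin at the lower-left of the bounding box.
Outer rectangle: 5.6 × 10.4, A = 58.24 in², x = 2.8 in, Ī = 152.2005 in⁴.
Inner void (subtracted): 5 × 9.8, A = 49 in², x = 2.8 in, Ī = 102.0833 in⁴.
By symmetry the centroid is at mid-width, x̄ = 2.8 in.
All pieces are centred on the centroidal y-axis, so I = ΣĪ (holes subtracted) = 50.1172 in⁴.

I_yy ≈ 50.117 in⁴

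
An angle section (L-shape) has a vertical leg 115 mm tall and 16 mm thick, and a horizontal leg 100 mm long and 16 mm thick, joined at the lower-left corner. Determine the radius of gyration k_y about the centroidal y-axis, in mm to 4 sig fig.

Break the section into simple shapes (no overlaps), measuring from the bottom-left corner of the bounding box.
Vertical leg: 16 × 115, A = 1 840 mm², x = 8 mm, Ī = 39253.3 mm⁴.
Horizontal leg (remainder): 84 × 16, A = 1 344 mm², x = 58 mm, Ī = 790 272 mm⁴.
Centroid: x̄ = ΣA·x / ΣA = 29.1055 mm.
Transfer each piece to the centroidal y-axis using Ī + A·d² with d = x − 29.1055:
  vertical leg: d = -21.1055 mm → contributes +858 869 mm⁴
  horizontal leg (remainder): d = 28.8945 mm → contributes +1 912 365 mm⁴
Total I = 2 771 234 mm⁴.
Radius of gyration: k = √(I/A) = √(2 771 234 / 3 184) = 29.5019 mm.

k_y ≈ 29.50 mm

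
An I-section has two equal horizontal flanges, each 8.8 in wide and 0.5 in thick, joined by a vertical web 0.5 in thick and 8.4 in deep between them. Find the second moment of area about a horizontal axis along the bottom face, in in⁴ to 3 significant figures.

I_base ≈ 486 in⁴

Split into non-overlapping primitives; take the origin at the lower-left of the bounding box.
Bottom flange: 8.8 × 0.5, A = 4.4 in², y = 0.25 in, Ī = 0.091667 in⁴.
Web: 0.5 × 8.4, A = 4.2 in², y = 4.7 in, Ī = 24.696 in⁴.
Top flange: 8.8 × 0.5, A = 4.4 in², y = 9.15 in, Ī = 0.091667 in⁴.
Transfer each piece to the bottom edge using Ī + A·d² with d = y − 0:
  bottom flange: d = 0.25 in → contributes +0.36667 in⁴
  web: d = 4.7 in → contributes +117.47 in⁴
  top flange: d = 9.15 in → contributes +368.47 in⁴
Total I = 486.31 in⁴.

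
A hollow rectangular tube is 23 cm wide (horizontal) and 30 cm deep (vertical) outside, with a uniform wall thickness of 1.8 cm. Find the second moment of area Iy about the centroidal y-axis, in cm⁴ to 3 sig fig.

Break the section into simple shapes (no overlaps), measuring from the bottom-left corner of the bounding box.
Outer rectangle: 23 × 30, A = 690 cm², x = 11.5 cm, Ī = 30 418 cm⁴.
Inner void (subtracted): 19.4 × 26.4, A = 512.16 cm², x = 11.5 cm, Ī = 16 063 cm⁴.
By symmetry the centroid is at mid-width, x̄ = 11.5 cm.
All pieces are centred on the centroidal y-axis, so I = ΣĪ (holes subtracted) = 14 354 cm⁴.

Iy ≈ 1.44 × 10⁴ cm⁴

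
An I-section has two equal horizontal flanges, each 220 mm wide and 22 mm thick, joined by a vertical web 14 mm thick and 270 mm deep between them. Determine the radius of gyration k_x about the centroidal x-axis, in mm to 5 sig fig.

k_x ≈ 130.63 mm

Decompose the section into non-overlapping parts with the origin at the bottom-left of its bounding rectangle.
Bottom flange: 220 × 22, A = 4 840 mm², y = 11 mm, Ī = 195213.3 mm⁴.
Web: 14 × 270, A = 3 780 mm², y = 157 mm, Ī = 22 963 500 mm⁴.
Top flange: 220 × 22, A = 4 840 mm², y = 303 mm, Ī = 195213.3 mm⁴.
By symmetry the centroid is at mid-height, ȳ = 157 mm.
Transfer each piece to the centroidal x-axis using Ī + A·d² with d = y − 157:
  bottom flange: d = -146 mm → contributes +103 364 653 mm⁴
  web: d = 0 mm → contributes +22 963 500 mm⁴
  top flange: d = 146 mm → contributes +103 364 653 mm⁴
Total I = 229 692 807 mm⁴.
Radius of gyration: k = √(I/A) = √(229 692 807 / 13 460) = 130.6325 mm.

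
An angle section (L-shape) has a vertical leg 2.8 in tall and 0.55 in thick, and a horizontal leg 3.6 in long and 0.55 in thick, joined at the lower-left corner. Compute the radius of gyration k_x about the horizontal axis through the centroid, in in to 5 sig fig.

k_x ≈ 0.80105 in

Split into non-overlapping primitives; take the origin at the lower-left of the bounding box.
Vertical leg: 0.55 × 2.8, A = 1.54 in², y = 1.4 in, Ī = 1.006133 in⁴.
Horizontal leg (remainder): 3.05 × 0.55, A = 1.6775 in², y = 0.275 in, Ī = 0.04228698 in⁴.
Centroid: ȳ = ΣA·y / ΣA = 0.8134615 in.
Transfer each piece to the horizontal axis through the centroid using Ī + A·d² with d = y − 0.8134615:
  vertical leg: d = 0.5865385 in → contributes +1.535935 in⁴
  horizontal leg (remainder): d = -0.5384615 in → contributes +0.5286627 in⁴
Total I = 2.064598 in⁴.
Radius of gyration: k = √(I/A) = √(2.064598 / 3.2175) = 0.8010479 in.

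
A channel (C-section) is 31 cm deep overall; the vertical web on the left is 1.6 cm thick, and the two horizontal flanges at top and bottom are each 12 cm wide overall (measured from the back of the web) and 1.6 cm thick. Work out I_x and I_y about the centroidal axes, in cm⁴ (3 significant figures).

Split into non-overlapping primitives; take the origin at the lower-left of the bounding box.
Web: 1.6 × 31, A = 49.6 cm², y = 15.5 cm, Ī = 3972.1 cm⁴.
Top flange (beyond web): 10.4 × 1.6, A = 16.64 cm², y = 30.2 cm, Ī = 3.5499 cm⁴.
Bottom flange (beyond web): 10.4 × 1.6, A = 16.64 cm², y = 0.8 cm, Ī = 3.5499 cm⁴.
By symmetry the centroid is at mid-height, ȳ = 15.5 cm.
Transfer each piece to the centroidal x-axis using Ī + A·d² with d = y − 15.5:
  web: d = 0 cm → contributes +3972.1 cm⁴
  top flange (beyond web): d = 14.7 cm → contributes +3599.3 cm⁴
  bottom flange (beyond web): d = -14.7 cm → contributes +3599.3 cm⁴
Total I = 11 171 cm⁴.
For the y-axis: x̄ = 3.2093 cm.
Repeating about the centroidal y-axis gives I_y = 1027.5 cm⁴.

I_x ≈ 1.12 × 10⁴ cm⁴, I_y ≈ 1030 cm⁴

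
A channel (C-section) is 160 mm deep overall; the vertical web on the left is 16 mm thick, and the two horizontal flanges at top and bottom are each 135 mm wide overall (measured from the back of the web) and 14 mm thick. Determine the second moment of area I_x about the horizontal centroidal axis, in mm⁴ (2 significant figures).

Decompose the section into non-overlapping parts with the origin at the bottom-left of its bounding rectangle.
Web: 16 × 160, A = 2 560 mm², y = 80 mm, Ī = 5 461 333 mm⁴.
Top flange (beyond web): 119 × 14, A = 1 666 mm², y = 153 mm, Ī = 27 211 mm⁴.
Bottom flange (beyond web): 119 × 14, A = 1 666 mm², y = 7 mm, Ī = 27 211 mm⁴.
By symmetry the centroid is at mid-height, ȳ = 80 mm.
Transfer each piece to the horizontal centroidal axis using Ī + A·d² with d = y − 80:
  web: d = 0 mm → contributes +5 461 333 mm⁴
  top flange (beyond web): d = 73 mm → contributes +8 905 325 mm⁴
  bottom flange (beyond web): d = -73 mm → contributes +8 905 325 mm⁴
Total I = 23 271 984 mm⁴.

I_x ≈ 2.3 × 10⁷ mm⁴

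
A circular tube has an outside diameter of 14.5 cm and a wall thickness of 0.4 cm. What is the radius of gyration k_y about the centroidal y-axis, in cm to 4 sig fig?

k_y ≈ 4.987 cm

Split into non-overlapping primitives; take the origin at the lower-left of the bounding box.
Outer circle: ⌀14.5, A = 165.13 cm², x = 7.25 cm, Ī = 2169.91 cm⁴.
Bore (subtracted): ⌀13.7, A = 147.411 cm², x = 7.25 cm, Ī = 1729.23 cm⁴.
By symmetry the centroid is at mid-width, x̄ = 7.25 cm.
All pieces are centred on the centroidal y-axis, so I = ΣĪ (holes subtracted) = 440.683 cm⁴.
Radius of gyration: k = √(I/A) = √(440.683 / 17.7186) = 4.98711 cm.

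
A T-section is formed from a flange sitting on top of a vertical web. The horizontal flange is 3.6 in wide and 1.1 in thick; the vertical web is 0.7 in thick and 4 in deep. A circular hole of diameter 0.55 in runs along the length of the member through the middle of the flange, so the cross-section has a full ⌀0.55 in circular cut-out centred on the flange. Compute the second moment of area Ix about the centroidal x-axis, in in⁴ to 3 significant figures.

Split into non-overlapping primitives; take the origin at the lower-left of the bounding box.
Flange: 3.6 × 1.1, A = 3.96 in², y = 4.55 in, Ī = 0.3993 in⁴.
Web: 0.7 × 4, A = 2.8 in², y = 2 in, Ī = 3.7333 in⁴.
Hole (subtracted): ⌀0.55, A = 0.23758 in², y = 4.55 in, Ī = 0.0044918 in⁴.
Centroid: ȳ = ΣA·y / ΣA = 3.4553 in.
Transfer each piece to the centroidal x-axis using Ī + A·d² with d = y − 3.4553:
  flange: d = 1.0947 in → contributes +5.1447 in⁴
  web: d = -1.4553 in → contributes +9.6636 in⁴
  hole: d = 1.0947 in → contributes −0.2892 in⁴
Total I = 14.519 in⁴.

Ix ≈ 14.5 in⁴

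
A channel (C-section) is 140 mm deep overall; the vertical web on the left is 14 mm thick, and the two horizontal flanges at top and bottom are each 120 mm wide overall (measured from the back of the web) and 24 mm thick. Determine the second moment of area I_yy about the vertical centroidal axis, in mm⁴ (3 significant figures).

I_yy ≈ 9.89 × 10⁶ mm⁴

Decompose the section into non-overlapping parts with the origin at the bottom-left of its bounding rectangle.
Web: 14 × 140, A = 1 960 mm², x = 7 mm, Ī = 32 013 mm⁴.
Top flange (beyond web): 106 × 24, A = 2 544 mm², x = 67 mm, Ī = 2 382 032 mm⁴.
Bottom flange (beyond web): 106 × 24, A = 2 544 mm², x = 67 mm, Ī = 2 382 032 mm⁴.
Centroid: x̄ = ΣA·x / ΣA = 50.314 mm.
Transfer each piece to the vertical centroidal axis using Ī + A·d² with d = x − 50.314:
  web: d = -43.314 mm → contributes +3 709 245 mm⁴
  top flange (beyond web): d = 16.686 mm → contributes +3 090 304 mm⁴
  bottom flange (beyond web): d = 16.686 mm → contributes +3 090 304 mm⁴
Total I = 9 889 853 mm⁴.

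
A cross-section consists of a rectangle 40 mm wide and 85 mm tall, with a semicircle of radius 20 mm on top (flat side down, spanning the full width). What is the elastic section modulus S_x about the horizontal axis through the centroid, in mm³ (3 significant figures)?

S_x ≈ 6.31 × 10⁴ mm³

Decompose the section into non-overlapping parts with the origin at the bottom-left of its bounding rectangle.
Rectangular body: 40 × 85, A = 3 400 mm², y = 42.5 mm, Ī = 2 047 083 mm⁴.
Semicircular cap: semicircle r = 20, A = 628.32 mm², y = 93.488 mm, Ī = 17 561 mm⁴.
Centroid: ȳ = ΣA·y / ΣA = 50.453 mm.
Transfer each piece to the horizontal axis through the centroid using Ī + A·d² with d = y − 50.453:
  rectangular body: d = -7.9529 mm → contributes +2 262 129 mm⁴
  semicircular cap: d = 43.035 mm → contributes +1 181 233 mm⁴
Total I = 3 443 362 mm⁴.
Extreme fibre distance c = 54.547 mm; S = I/c = 63 126 mm³.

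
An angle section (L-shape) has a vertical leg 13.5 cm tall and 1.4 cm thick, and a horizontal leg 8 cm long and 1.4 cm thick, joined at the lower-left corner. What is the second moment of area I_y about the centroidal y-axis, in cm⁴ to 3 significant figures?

I_y ≈ 136 cm⁴

Decompose the section into non-overlapping parts with the origin at the bottom-left of its bounding rectangle.
Vertical leg: 1.4 × 13.5, A = 18.9 cm², x = 0.7 cm, Ī = 3.087 cm⁴.
Horizontal leg (remainder): 6.6 × 1.4, A = 9.24 cm², x = 4.7 cm, Ī = 33.541 cm⁴.
Centroid: x̄ = ΣA·x / ΣA = 2.0134 cm.
Transfer each piece to the centroidal y-axis using Ī + A·d² with d = x − 2.0134:
  vertical leg: d = -1.3134 cm → contributes +35.691 cm⁴
  horizontal leg (remainder): d = 2.6866 cm → contributes +100.23 cm⁴
Total I = 135.92 cm⁴.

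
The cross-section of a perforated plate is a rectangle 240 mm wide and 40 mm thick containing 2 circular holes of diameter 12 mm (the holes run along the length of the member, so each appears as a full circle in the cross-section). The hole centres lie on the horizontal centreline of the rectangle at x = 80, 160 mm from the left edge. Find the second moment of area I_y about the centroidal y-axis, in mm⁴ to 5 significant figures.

I_y ≈ 4.5716 × 10⁷ mm⁴

Break the section into simple shapes (no overlaps), measuring from the bottom-left corner of the bounding box.
Plate: 240 × 40, A = 9 600 mm², x = 120 mm, Ī = 46 080 000 mm⁴.
Hole 1 (subtracted): ⌀12, A = 113.0973 mm², x = 80 mm, Ī = 1017.876 mm⁴.
Hole 2 (subtracted): ⌀12, A = 113.0973 mm², x = 160 mm, Ī = 1017.876 mm⁴.
By symmetry the centroid is at mid-width, x̄ = 120 mm.
Transfer each piece to the centroidal y-axis using Ī + A·d² with d = x − 120:
  plate: d = 0 mm → contributes +46 080 000 mm⁴
  hole 1: d = -40 mm → contributes −181973.6 mm⁴
  hole 2: d = 40 mm → contributes −181973.6 mm⁴
Total I = 45 716 053 mm⁴.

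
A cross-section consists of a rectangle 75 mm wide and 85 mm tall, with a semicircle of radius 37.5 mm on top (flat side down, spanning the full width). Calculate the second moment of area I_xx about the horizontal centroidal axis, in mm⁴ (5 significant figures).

Split into non-overlapping primitives; take the origin at the lower-left of the bounding box.
Rectangular body: 75 × 85, A = 6 375 mm², y = 42.5 mm, Ī = 3 838 281 mm⁴.
Semicircular cap: semicircle r = 37.5, A = 2208.932 mm², y = 100.9155 mm, Ī = 217048.7 mm⁴.
Centroid: ȳ = ΣA·y / ΣA = 57.53226 mm.
Transfer each piece to the horizontal centroidal axis using Ī + A·d² with d = y − 57.53226:
  rectangular body: d = -15.03226 mm → contributes +5 278 832 mm⁴
  semicircular cap: d = 43.38324 mm → contributes +4 374 492 mm⁴
Total I = 9 653 324 mm⁴.

I_xx ≈ 9.6533 × 10⁶ mm⁴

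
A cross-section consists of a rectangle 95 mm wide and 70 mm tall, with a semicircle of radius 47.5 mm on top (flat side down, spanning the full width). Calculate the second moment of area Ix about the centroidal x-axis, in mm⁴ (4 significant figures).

Decompose the section into non-overlapping parts with the origin at the bottom-left of its bounding rectangle.
Rectangular body: 95 × 70, A = 6 650 mm², y = 35 mm, Ī = 2 715 417 mm⁴.
Semicircular cap: semicircle r = 47.5, A = 3544.11 mm², y = 90.1596 mm, Ī = 558 736 mm⁴.
Centroid: ȳ = ΣA·y / ΣA = 54.1769 mm.
Transfer each piece to the centroidal x-axis using Ī + A·d² with d = y − 54.1769:
  rectangular body: d = -19.1769 mm → contributes +5 160 986 mm⁴
  semicircular cap: d = 35.9827 mm → contributes +5 147 486 mm⁴
Total I = 10 308 472 mm⁴.

Ix ≈ 1.031 × 10⁷ mm⁴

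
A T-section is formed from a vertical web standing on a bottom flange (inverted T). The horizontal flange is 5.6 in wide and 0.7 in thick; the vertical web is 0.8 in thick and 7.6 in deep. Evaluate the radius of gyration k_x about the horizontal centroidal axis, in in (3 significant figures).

k_x ≈ 2.65 in

Treat the section as a set of non-overlapping primitives; coordinates are from the bounding-box lower-left.
Flange: 5.6 × 0.7, A = 3.92 in², y = 0.35 in, Ī = 0.16007 in⁴.
Web: 0.8 × 7.6, A = 6.08 in², y = 4.5 in, Ī = 29.265 in⁴.
Centroid: ȳ = ΣA·y / ΣA = 2.8732 in.
Transfer each piece to the horizontal centroidal axis using Ī + A·d² with d = y − 2.8732:
  flange: d = -2.5232 in → contributes +25.117 in⁴
  web: d = 1.6268 in → contributes +45.356 in⁴
Total I = 70.473 in⁴.
Radius of gyration: k = √(I/A) = √(70.473 / 10) = 2.6547 in.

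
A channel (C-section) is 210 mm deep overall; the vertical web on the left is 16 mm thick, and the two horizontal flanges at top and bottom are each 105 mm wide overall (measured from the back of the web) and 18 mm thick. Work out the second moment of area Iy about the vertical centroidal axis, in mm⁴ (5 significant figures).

Decompose the section into non-overlapping parts with the origin at the bottom-left of its bounding rectangle.
Web: 16 × 210, A = 3 360 mm², x = 8 mm, Ī = 71 680 mm⁴.
Top flange (beyond web): 89 × 18, A = 1 602 mm², x = 60.5 mm, Ī = 1 057 454 mm⁴.
Bottom flange (beyond web): 89 × 18, A = 1 602 mm², x = 60.5 mm, Ī = 1 057 454 mm⁴.
Centroid: x̄ = ΣA·x / ΣA = 33.62614 mm.
Transfer each piece to the vertical centroidal axis using Ī + A·d² with d = x − 33.62614:
  web: d = -25.62614 mm → contributes +2 278 189 mm⁴
  top flange (beyond web): d = 26.87386 mm → contributes +2 214 425 mm⁴
  bottom flange (beyond web): d = 26.87386 mm → contributes +2 214 425 mm⁴
Total I = 6 707 039 mm⁴.

Iy ≈ 6.7070 × 10⁶ mm⁴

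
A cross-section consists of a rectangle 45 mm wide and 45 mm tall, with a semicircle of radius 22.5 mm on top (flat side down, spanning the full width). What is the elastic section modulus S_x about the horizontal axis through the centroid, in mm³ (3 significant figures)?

S_x ≈ 2.66 × 10⁴ mm³

Break the section into simple shapes (no overlaps), measuring from the bottom-left corner of the bounding box.
Rectangular body: 45 × 45, A = 2 025 mm², y = 22.5 mm, Ī = 341 719 mm⁴.
Semicircular cap: semicircle r = 22.5, A = 795.22 mm², y = 54.549 mm, Ī = 28 130 mm⁴.
Centroid: ȳ = ΣA·y / ΣA = 31.537 mm.
Transfer each piece to the horizontal axis through the centroid using Ī + A·d² with d = y − 31.537:
  rectangular body: d = -9.0369 mm → contributes +507 093 mm⁴
  semicircular cap: d = 23.012 mm → contributes +449 251 mm⁴
Total I = 956 344 mm⁴.
Extreme fibre distance c = 35.963 mm; S = I/c = 26 592 mm³.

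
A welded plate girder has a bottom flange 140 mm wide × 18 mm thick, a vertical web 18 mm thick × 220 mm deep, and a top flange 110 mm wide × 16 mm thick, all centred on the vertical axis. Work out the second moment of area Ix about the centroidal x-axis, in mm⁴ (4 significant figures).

Decompose the section into non-overlapping parts with the origin at the bottom-left of its bounding rectangle.
Bottom plate: 140 × 18, A = 2 520 mm², y = 9 mm, Ī = 68 040 mm⁴.
Web plate: 18 × 220, A = 3 960 mm², y = 128 mm, Ī = 15 972 000 mm⁴.
Top plate: 110 × 16, A = 1 760 mm², y = 246 mm, Ī = 37546.7 mm⁴.
Centroid: ȳ = ΣA·y / ΣA = 116.811 mm.
Transfer each piece to the centroidal x-axis using Ī + A·d² with d = y − 116.811:
  bottom plate: d = -107.811 mm → contributes +29 358 359 mm⁴
  web plate: d = 11.1893 mm → contributes +16 467 796 mm⁴
  top plate: d = 129.189 mm → contributes +29 411 736 mm⁴
Total I = 75 237 891 mm⁴.

Ix ≈ 7.524 × 10⁷ mm⁴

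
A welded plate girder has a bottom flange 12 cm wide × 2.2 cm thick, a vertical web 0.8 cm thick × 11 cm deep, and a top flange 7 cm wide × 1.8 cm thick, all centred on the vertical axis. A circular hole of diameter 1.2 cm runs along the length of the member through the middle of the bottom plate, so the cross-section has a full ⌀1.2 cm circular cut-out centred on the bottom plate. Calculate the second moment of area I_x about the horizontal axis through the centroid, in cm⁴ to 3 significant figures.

I_x ≈ 1560 cm⁴

Break the section into simple shapes (no overlaps), measuring from the bottom-left corner of the bounding box.
Bottom plate: 12 × 2.2, A = 26.4 cm², y = 1.1 cm, Ī = 10.648 cm⁴.
Web plate: 0.8 × 11, A = 8.8 cm², y = 7.7 cm, Ī = 88.733 cm⁴.
Top plate: 7 × 1.8, A = 12.6 cm², y = 14.1 cm, Ī = 3.402 cm⁴.
Hole (subtracted): ⌀1.2, A = 1.131 cm², y = 1.1 cm, Ī = 0.10179 cm⁴.
Centroid: ȳ = ΣA·y / ΣA = 5.8543 cm.
Transfer each piece to the horizontal axis through the centroid using Ī + A·d² with d = y − 5.8543:
  bottom plate: d = -4.7543 cm → contributes +607.38 cm⁴
  web plate: d = 1.8457 cm → contributes +118.71 cm⁴
  top plate: d = 8.2457 cm → contributes +860.09 cm⁴
  hole: d = -4.7543 cm → contributes −25.666 cm⁴
Total I = 1560.5 cm⁴.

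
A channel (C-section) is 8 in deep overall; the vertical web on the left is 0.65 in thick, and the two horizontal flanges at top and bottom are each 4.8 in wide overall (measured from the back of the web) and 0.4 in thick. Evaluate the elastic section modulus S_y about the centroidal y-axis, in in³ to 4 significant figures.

S_y ≈ 4.695 in³

Break the section into simple shapes (no overlaps), measuring from the bottom-left corner of the bounding box.
Web: 0.65 × 8, A = 5.2 in², x = 0.325 in, Ī = 0.183083 in⁴.
Top flange (beyond web): 4.15 × 0.4, A = 1.66 in², x = 2.725 in, Ī = 2.38245 in⁴.
Bottom flange (beyond web): 4.15 × 0.4, A = 1.66 in², x = 2.725 in, Ī = 2.38245 in⁴.
Centroid: x̄ = ΣA·x / ΣA = 1.26021 in.
Transfer each piece to the centroidal y-axis using Ī + A·d² with d = x − 1.26021:
  web: d = -0.935211 in → contributes +4.73111 in⁴
  top flange (beyond web): d = 1.46479 in → contributes +5.94415 in⁴
  bottom flange (beyond web): d = 1.46479 in → contributes +5.94415 in⁴
Total I = 16.6194 in⁴.
Extreme fibre distance c = 3.53979 in; S = I/c = 4.69503 in³.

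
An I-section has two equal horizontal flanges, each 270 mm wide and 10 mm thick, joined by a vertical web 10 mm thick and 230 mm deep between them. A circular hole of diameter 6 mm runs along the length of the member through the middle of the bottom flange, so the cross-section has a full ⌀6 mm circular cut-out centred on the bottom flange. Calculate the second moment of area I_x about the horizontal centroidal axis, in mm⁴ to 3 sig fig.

I_x ≈ 8.75 × 10⁷ mm⁴

Break the section into simple shapes (no overlaps), measuring from the bottom-left corner of the bounding box.
Bottom flange: 270 × 10, A = 2 700 mm², y = 5 mm, Ī = 22 500 mm⁴.
Web: 10 × 230, A = 2 300 mm², y = 125 mm, Ī = 10 139 167 mm⁴.
Top flange: 270 × 10, A = 2 700 mm², y = 245 mm, Ī = 22 500 mm⁴.
Hole (subtracted): ⌀6, A = 28.274 mm², y = 5 mm, Ī = 63.617 mm⁴.
Centroid: ȳ = ΣA·y / ΣA = 125.44 mm.
Transfer each piece to the horizontal centroidal axis using Ī + A·d² with d = y − 125.44:
  bottom flange: d = -120.44 mm → contributes +39 189 615 mm⁴
  web: d = -0.44226 mm → contributes +10 139 617 mm⁴
  top flange: d = 119.56 mm → contributes +38 616 442 mm⁴
  hole: d = -120.44 mm → contributes −410 221 mm⁴
Total I = 87 535 452 mm⁴.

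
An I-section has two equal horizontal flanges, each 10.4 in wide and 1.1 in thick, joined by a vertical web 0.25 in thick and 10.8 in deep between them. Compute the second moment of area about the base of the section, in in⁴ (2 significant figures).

Decompose the section into non-overlapping parts with the origin at the bottom-left of its bounding rectangle.
Bottom flange: 10.4 × 1.1, A = 11.44 in², y = 0.55 in, Ī = 1.154 in⁴.
Web: 0.25 × 10.8, A = 2.7 in², y = 6.5 in, Ī = 26.24 in⁴.
Top flange: 10.4 × 1.1, A = 11.44 in², y = 12.45 in, Ī = 1.154 in⁴.
Transfer each piece to the bottom edge using Ī + A·d² with d = y − 0:
  bottom flange: d = 0.55 in → contributes +4.614 in⁴
  web: d = 6.5 in → contributes +140.3 in⁴
  top flange: d = 12.45 in → contributes +1 774 in⁴
Total I = 1 919 in⁴.

I_base ≈ 1900 in⁴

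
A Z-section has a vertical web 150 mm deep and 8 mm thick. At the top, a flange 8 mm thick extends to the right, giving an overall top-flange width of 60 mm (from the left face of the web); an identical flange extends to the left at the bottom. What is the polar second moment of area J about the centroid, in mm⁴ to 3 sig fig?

Decompose the section into non-overlapping parts with the origin at the bottom-left of its bounding rectangle.
Web: 8 × 150, A = 1 200 mm², y = 75 mm, Ī = 2 250 000 mm⁴.
Top flange (beyond web): 52 × 8, A = 416 mm², y = 146 mm, Ī = 2218.7 mm⁴.
Bottom flange (beyond web): 52 × 8, A = 416 mm², y = 4 mm, Ī = 2218.7 mm⁴.
Centroid: ȳ = ΣA·y / ΣA = 75 mm.
Transfer each piece to the centroidal x-axis using Ī + A·d² with d = y − 75:
  web: d = 0 mm → contributes +2 250 000 mm⁴
  top flange (beyond web): d = 71 mm → contributes +2 099 275 mm⁴
  bottom flange (beyond web): d = -71 mm → contributes +2 099 275 mm⁴
Total I = 6 448 549 mm⁴.
For the y-axis: x̄ = 56 mm.
Repeating about the centroidal y-axis gives I_y = 942 677 mm⁴.
Polar second moment: J = I_x + I_y = 7 391 227 mm⁴.

J ≈ 7.39 × 10⁶ mm⁴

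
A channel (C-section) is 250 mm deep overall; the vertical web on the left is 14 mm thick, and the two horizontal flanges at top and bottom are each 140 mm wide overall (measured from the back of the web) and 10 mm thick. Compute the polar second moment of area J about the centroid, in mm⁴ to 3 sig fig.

Break the section into simple shapes (no overlaps), measuring from the bottom-left corner of the bounding box.
Web: 14 × 250, A = 3 500 mm², y = 125 mm, Ī = 18 229 167 mm⁴.
Top flange (beyond web): 126 × 10, A = 1 260 mm², y = 245 mm, Ī = 10 500 mm⁴.
Bottom flange (beyond web): 126 × 10, A = 1 260 mm², y = 5 mm, Ī = 10 500 mm⁴.
By symmetry the centroid is at mid-height, ȳ = 125 mm.
Transfer each piece to the centroidal x-axis using Ī + A·d² with d = y − 125:
  web: d = 0 mm → contributes +18 229 167 mm⁴
  top flange (beyond web): d = 120 mm → contributes +18 154 500 mm⁴
  bottom flange (beyond web): d = -120 mm → contributes +18 154 500 mm⁴
Total I = 54 538 167 mm⁴.
For the y-axis: x̄ = 36.302 mm.
Repeating about the centroidal y-axis gives I_y = 10 570 196 mm⁴.
Polar second moment: J = I_x + I_y = 65 108 363 mm⁴.

J ≈ 6.51 × 10⁷ mm⁴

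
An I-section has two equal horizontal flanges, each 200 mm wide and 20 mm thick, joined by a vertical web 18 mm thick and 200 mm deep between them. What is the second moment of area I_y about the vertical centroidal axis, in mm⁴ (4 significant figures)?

Treat the section as a set of non-overlapping primitives; coordinates are from the bounding-box lower-left.
Bottom flange: 200 × 20, A = 4 000 mm², x = 100 mm, Ī = 13 333 333 mm⁴.
Web: 18 × 200, A = 3 600 mm², x = 100 mm, Ī = 97 200 mm⁴.
Top flange: 200 × 20, A = 4 000 mm², x = 100 mm, Ī = 13 333 333 mm⁴.
By symmetry the centroid is at mid-width, x̄ = 100 mm.
All pieces are centred on the vertical centroidal axis, so I = ΣĪ = 26 763 867 mm⁴.

I_y ≈ 2.676 × 10⁷ mm⁴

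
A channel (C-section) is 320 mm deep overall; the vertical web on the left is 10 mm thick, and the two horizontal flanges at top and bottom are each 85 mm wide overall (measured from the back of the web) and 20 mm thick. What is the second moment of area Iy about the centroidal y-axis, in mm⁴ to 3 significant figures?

Iy ≈ 4.23 × 10⁶ mm⁴

Treat the section as a set of non-overlapping primitives; coordinates are from the bounding-box lower-left.
Web: 10 × 320, A = 3 200 mm², x = 5 mm, Ī = 26 667 mm⁴.
Top flange (beyond web): 75 × 20, A = 1 500 mm², x = 47.5 mm, Ī = 703 125 mm⁴.
Bottom flange (beyond web): 75 × 20, A = 1 500 mm², x = 47.5 mm, Ī = 703 125 mm⁴.
Centroid: x̄ = ΣA·x / ΣA = 25.565 mm.
Transfer each piece to the centroidal y-axis using Ī + A·d² with d = x − 25.565:
  web: d = -20.565 mm → contributes +1 379 945 mm⁴
  top flange (beyond web): d = 21.935 mm → contributes +1 424 873 mm⁴
  bottom flange (beyond web): d = 21.935 mm → contributes +1 424 873 mm⁴
Total I = 4 229 691 mm⁴.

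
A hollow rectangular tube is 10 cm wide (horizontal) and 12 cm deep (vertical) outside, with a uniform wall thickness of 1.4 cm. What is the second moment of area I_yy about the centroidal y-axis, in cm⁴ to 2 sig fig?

Split into non-overlapping primitives; take the origin at the lower-left of the bounding box.
Outer rectangle: 10 × 12, A = 120 cm², x = 5 cm, Ī = 1 000 cm⁴.
Inner void (subtracted): 7.2 × 9.2, A = 66.24 cm², x = 5 cm, Ī = 286.2 cm⁴.
By symmetry the centroid is at mid-width, x̄ = 5 cm.
All pieces are centred on the centroidal y-axis, so I = ΣĪ (holes subtracted) = 713.8 cm⁴.

I_yy ≈ 710 cm⁴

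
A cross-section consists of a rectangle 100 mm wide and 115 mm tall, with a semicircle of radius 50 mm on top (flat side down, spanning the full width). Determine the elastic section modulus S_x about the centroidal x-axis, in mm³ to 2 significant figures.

Split into non-overlapping primitives; take the origin at the lower-left of the bounding box.
Rectangular body: 100 × 115, A = 11 500 mm², y = 57.5 mm, Ī = 12 673 958 mm⁴.
Semicircular cap: semicircle r = 50, A = 3 927 mm², y = 136.2 mm, Ī = 685 981 mm⁴.
Centroid: ȳ = ΣA·y / ΣA = 77.54 mm.
Transfer each piece to the centroidal x-axis using Ī + A·d² with d = y − 77.54:
  rectangular body: d = -20.04 mm → contributes +17 291 732 mm⁴
  semicircular cap: d = 58.68 mm → contributes +14 208 904 mm⁴
Total I = 31 500 635 mm⁴.
Extreme fibre distance c = 87.46 mm; S = I/c = 360 166 mm³.

S_x ≈ 3.6 × 10⁵ mm³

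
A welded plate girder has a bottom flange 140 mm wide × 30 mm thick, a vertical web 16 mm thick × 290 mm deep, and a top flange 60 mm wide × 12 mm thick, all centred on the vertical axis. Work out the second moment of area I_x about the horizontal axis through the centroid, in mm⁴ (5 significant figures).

I_x ≈ 1.2359 × 10⁸ mm⁴

Split into non-overlapping primitives; take the origin at the lower-left of the bounding box.
Bottom plate: 140 × 30, A = 4 200 mm², y = 15 mm, Ī = 315 000 mm⁴.
Web plate: 16 × 290, A = 4 640 mm², y = 175 mm, Ī = 32 518 667 mm⁴.
Top plate: 60 × 12, A = 720 mm², y = 326 mm, Ī = 8 640 mm⁴.
Centroid: ȳ = ΣA·y / ΣA = 116.0795 mm.
Transfer each piece to the horizontal axis through the centroid using Ī + A·d² with d = y − 116.0795:
  bottom plate: d = -101.0795 mm → contributes +43 226 673 mm⁴
  web plate: d = 58.9205 mm → contributes +48 627 009 mm⁴
  top plate: d = 209.9205 mm → contributes +31 736 604 mm⁴
Total I = 123 590 286 mm⁴.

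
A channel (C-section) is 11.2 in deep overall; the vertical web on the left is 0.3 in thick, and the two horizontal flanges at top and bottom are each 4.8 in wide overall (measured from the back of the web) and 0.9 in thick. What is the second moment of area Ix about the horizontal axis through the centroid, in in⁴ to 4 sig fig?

Treat the section as a set of non-overlapping primitives; coordinates are from the bounding-box lower-left.
Web: 0.3 × 11.2, A = 3.36 in², y = 5.6 in, Ī = 35.1232 in⁴.
Top flange (beyond web): 4.5 × 0.9, A = 4.05 in², y = 10.75 in, Ī = 0.273375 in⁴.
Bottom flange (beyond web): 4.5 × 0.9, A = 4.05 in², y = 0.45 in, Ī = 0.273375 in⁴.
By symmetry the centroid is at mid-height, ȳ = 5.6 in.
Transfer each piece to the horizontal axis through the centroid using Ī + A·d² with d = y − 5.6:
  web: d = 0 in → contributes +35.1232 in⁴
  top flange (beyond web): d = 5.15 in → contributes +107.69 in⁴
  bottom flange (beyond web): d = -5.15 in → contributes +107.69 in⁴
Total I = 250.502 in⁴.

Ix ≈ 250.5 in⁴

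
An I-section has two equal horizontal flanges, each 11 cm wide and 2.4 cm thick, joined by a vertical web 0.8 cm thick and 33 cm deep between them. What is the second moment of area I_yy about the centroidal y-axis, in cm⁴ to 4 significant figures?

I_yy ≈ 533.8 cm⁴

Break the section into simple shapes (no overlaps), measuring from the bottom-left corner of the bounding box.
Bottom flange: 11 × 2.4, A = 26.4 cm², x = 5.5 cm, Ī = 266.2 cm⁴.
Web: 0.8 × 33, A = 26.4 cm², x = 5.5 cm, Ī = 1.408 cm⁴.
Top flange: 11 × 2.4, A = 26.4 cm², x = 5.5 cm, Ī = 266.2 cm⁴.
By symmetry the centroid is at mid-width, x̄ = 5.5 cm.
All pieces are centred on the centroidal y-axis, so I = ΣĪ = 533.808 cm⁴.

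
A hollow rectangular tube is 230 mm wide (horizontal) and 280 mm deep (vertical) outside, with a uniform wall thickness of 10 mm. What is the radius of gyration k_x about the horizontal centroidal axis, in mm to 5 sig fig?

Decompose the section into non-overlapping parts with the origin at the bottom-left of its bounding rectangle.
Outer rectangle: 230 × 280, A = 64 400 mm², y = 140 mm, Ī = 420 746 667 mm⁴.
Inner void (subtracted): 210 × 260, A = 54 600 mm², y = 140 mm, Ī = 307 580 000 mm⁴.
By symmetry the centroid is at mid-height, ȳ = 140 mm.
All pieces are centred on the horizontal centroidal axis, so I = ΣĪ (holes subtracted) = 113 166 667 mm⁴.
Radius of gyration: k = √(I/A) = √(113 166 667 / 9 800) = 107.4598 mm.

k_x ≈ 107.46 mm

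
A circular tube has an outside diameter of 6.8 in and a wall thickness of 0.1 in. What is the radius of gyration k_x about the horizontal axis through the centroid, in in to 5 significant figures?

k_x ≈ 2.3691 in

Split into non-overlapping primitives; take the origin at the lower-left of the bounding box.
Outer circle: ⌀6.8, A = 36.31681 in², y = 3.4 in, Ī = 104.9556 in⁴.
Bore (subtracted): ⌀6.6, A = 34.21194 in², y = 3.4 in, Ī = 93.14202 in⁴.
By symmetry the centroid is at mid-height, ȳ = 3.4 in.
All pieces are centred on the horizontal axis through the centroid, so I = ΣĪ (holes subtracted) = 11.81357 in⁴.
Radius of gyration: k = √(I/A) = √(11.81357 / 2.104867) = 2.369072 in.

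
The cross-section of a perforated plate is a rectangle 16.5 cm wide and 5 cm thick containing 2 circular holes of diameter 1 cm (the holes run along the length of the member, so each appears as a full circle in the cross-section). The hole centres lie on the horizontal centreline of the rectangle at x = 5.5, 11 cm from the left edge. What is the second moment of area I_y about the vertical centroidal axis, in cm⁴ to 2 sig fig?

Break the section into simple shapes (no overlaps), measuring from the bottom-left corner of the bounding box.
Plate: 16.5 × 5, A = 82.5 cm², x = 8.25 cm, Ī = 1 872 cm⁴.
Hole 1 (subtracted): ⌀1, A = 0.7854 cm², x = 5.5 cm, Ī = 0.04909 cm⁴.
Hole 2 (subtracted): ⌀1, A = 0.7854 cm², x = 11 cm, Ī = 0.04909 cm⁴.
By symmetry the centroid is at mid-width, x̄ = 8.25 cm.
Transfer each piece to the vertical centroidal axis using Ī + A·d² with d = x − 8.25:
  plate: d = 0 cm → contributes +1 872 cm⁴
  hole 1: d = -2.75 cm → contributes −5.989 cm⁴
  hole 2: d = 2.75 cm → contributes −5.989 cm⁴
Total I = 1 860 cm⁴.

I_y ≈ 1900 cm⁴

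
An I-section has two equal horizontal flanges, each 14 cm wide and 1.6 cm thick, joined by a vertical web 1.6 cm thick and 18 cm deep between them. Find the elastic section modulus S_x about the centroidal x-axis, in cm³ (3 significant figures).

Break the section into simple shapes (no overlaps), measuring from the bottom-left corner of the bounding box.
Bottom flange: 14 × 1.6, A = 22.4 cm², y = 0.8 cm, Ī = 4.7787 cm⁴.
Web: 1.6 × 18, A = 28.8 cm², y = 10.6 cm, Ī = 777.6 cm⁴.
Top flange: 14 × 1.6, A = 22.4 cm², y = 20.4 cm, Ī = 4.7787 cm⁴.
By symmetry the centroid is at mid-height, ȳ = 10.6 cm.
Transfer each piece to the centroidal x-axis using Ī + A·d² with d = y − 10.6:
  bottom flange: d = -9.8 cm → contributes +2156.1 cm⁴
  web: d = 0 cm → contributes +777.6 cm⁴
  top flange: d = 9.8 cm → contributes +2156.1 cm⁴
Total I = 5089.7 cm⁴.
Extreme fibre distance c = 10.6 cm; S = I/c = 480.17 cm³.

S_x ≈ 480 cm³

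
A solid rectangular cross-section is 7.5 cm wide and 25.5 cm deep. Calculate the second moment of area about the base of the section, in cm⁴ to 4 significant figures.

The section: 7.5 × 25.5, A = 191.25 cm², y = 12.75 cm, Ī = 10363.4 cm⁴.
Transfer it to the base of the section using Ī + A·d² with d = y − 0:
  the section: d = 12.75 cm → contributes +41453.4 cm⁴
Total I = 41453.4 cm⁴.

I_base ≈ 4.145 × 10⁴ cm⁴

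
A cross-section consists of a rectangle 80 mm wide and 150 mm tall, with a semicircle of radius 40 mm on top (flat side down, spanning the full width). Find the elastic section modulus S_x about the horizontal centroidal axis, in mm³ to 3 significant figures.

S_x ≈ 4.07 × 10⁵ mm³

Break the section into simple shapes (no overlaps), measuring from the bottom-left corner of the bounding box.
Rectangular body: 80 × 150, A = 12 000 mm², y = 75 mm, Ī = 22 500 000 mm⁴.
Semicircular cap: semicircle r = 40, A = 2513.3 mm², y = 166.98 mm, Ī = 280 978 mm⁴.
Centroid: ȳ = ΣA·y / ΣA = 90.928 mm.
Transfer each piece to the horizontal centroidal axis using Ī + A·d² with d = y − 90.928:
  rectangular body: d = -15.928 mm → contributes +25 544 277 mm⁴
  semicircular cap: d = 76.049 mm → contributes +14 816 330 mm⁴
Total I = 40 360 608 mm⁴.
Extreme fibre distance c = 99.072 mm; S = I/c = 407 385 mm³.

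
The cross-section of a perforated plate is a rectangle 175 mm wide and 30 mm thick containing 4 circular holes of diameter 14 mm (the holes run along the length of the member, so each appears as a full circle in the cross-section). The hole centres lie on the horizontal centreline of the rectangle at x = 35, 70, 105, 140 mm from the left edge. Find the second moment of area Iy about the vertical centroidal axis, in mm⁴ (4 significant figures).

Iy ≈ 1.245 × 10⁷ mm⁴

Break the section into simple shapes (no overlaps), measuring from the bottom-left corner of the bounding box.
Plate: 175 × 30, A = 5 250 mm², x = 87.5 mm, Ī = 13 398 438 mm⁴.
Hole 1 (subtracted): ⌀14, A = 153.938 mm², x = 35 mm, Ī = 1885.74 mm⁴.
Hole 2 (subtracted): ⌀14, A = 153.938 mm², x = 70 mm, Ī = 1885.74 mm⁴.
Hole 3 (subtracted): ⌀14, A = 153.938 mm², x = 105 mm, Ī = 1885.74 mm⁴.
Hole 4 (subtracted): ⌀14, A = 153.938 mm², x = 140 mm, Ī = 1885.74 mm⁴.
By symmetry the centroid is at mid-width, x̄ = 87.5 mm.
Transfer each piece to the vertical centroidal axis using Ī + A·d² with d = x − 87.5:
  plate: d = 0 mm → contributes +13 398 438 mm⁴
  hole 1: d = -52.5 mm → contributes −426 177 mm⁴
  hole 2: d = -17.5 mm → contributes −49029.3 mm⁴
  hole 3: d = 17.5 mm → contributes −49029.3 mm⁴
  hole 4: d = 52.5 mm → contributes −426 177 mm⁴
Total I = 12 448 024 mm⁴.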